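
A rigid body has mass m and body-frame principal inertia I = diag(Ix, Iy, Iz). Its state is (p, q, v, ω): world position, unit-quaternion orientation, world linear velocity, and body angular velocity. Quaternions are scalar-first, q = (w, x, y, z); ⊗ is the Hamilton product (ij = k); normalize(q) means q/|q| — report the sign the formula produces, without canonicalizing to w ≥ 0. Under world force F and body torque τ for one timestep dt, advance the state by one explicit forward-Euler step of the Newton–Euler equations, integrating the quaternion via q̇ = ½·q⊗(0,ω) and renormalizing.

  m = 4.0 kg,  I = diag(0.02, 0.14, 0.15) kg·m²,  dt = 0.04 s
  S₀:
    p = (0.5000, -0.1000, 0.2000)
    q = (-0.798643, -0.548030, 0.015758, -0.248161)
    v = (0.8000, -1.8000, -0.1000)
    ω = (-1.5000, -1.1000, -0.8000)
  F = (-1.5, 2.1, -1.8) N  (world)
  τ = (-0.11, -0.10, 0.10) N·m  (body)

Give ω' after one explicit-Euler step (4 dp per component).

ω' = (-1.7376, -1.0840, -0.8261)

α = I⁻¹(τ − ω×Iω) = (-5.9400, 0.4000, -0.6533)
new body rate ω' = (-1.7376, -1.0840, -0.8261)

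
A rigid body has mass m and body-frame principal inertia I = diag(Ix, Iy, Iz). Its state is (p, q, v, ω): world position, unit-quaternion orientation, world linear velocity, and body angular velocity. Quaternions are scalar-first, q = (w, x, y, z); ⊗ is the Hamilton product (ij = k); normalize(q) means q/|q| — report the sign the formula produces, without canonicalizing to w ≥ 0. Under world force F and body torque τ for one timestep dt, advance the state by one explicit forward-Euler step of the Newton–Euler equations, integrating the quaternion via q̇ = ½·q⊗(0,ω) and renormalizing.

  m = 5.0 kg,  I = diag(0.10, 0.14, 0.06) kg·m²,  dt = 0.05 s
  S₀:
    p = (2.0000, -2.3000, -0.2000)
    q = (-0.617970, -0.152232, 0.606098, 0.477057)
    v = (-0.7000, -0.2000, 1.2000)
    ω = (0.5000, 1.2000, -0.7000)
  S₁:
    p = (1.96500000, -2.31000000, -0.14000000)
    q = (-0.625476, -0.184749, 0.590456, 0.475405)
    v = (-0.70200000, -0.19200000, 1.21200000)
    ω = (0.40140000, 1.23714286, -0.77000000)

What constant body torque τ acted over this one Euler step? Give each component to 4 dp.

τ = (-0.1300, 0.0900, -0.0600)

Δω = ω₁−ω₀ = (-0.09860000, 0.03714286, -0.07000000)
applied torque τ = (-0.1300, 0.0900, -0.0600)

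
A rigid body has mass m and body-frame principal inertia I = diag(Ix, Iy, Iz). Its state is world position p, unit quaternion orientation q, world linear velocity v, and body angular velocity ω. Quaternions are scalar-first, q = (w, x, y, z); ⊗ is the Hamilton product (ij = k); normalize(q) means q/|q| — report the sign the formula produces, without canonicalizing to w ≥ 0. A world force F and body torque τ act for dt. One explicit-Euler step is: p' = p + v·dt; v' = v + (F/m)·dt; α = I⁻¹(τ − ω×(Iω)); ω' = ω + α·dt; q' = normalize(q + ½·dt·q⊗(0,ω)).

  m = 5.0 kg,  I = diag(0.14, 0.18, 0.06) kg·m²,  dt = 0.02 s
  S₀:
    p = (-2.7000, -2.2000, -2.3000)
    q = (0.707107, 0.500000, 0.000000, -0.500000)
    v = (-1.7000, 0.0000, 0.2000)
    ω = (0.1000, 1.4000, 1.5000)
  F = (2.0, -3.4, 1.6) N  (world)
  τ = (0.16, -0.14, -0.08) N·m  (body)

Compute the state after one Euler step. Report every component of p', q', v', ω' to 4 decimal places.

p' = (-2.7340, -2.2000, -2.2960)
q' = (0.7140, 0.5076, 0.0019, -0.4823)
v' = (-1.6920, -0.0136, 0.2064)
ω' = (0.1589, 1.3831, 1.4715)

precession coupling ω×(Iω) = (-0.2520, 0.0120, 0.0056)
(τ − ω×Iω)/I = (2.9429, -0.8444, -1.4267)
new body rate ω' = (0.1589, 1.3831, 1.4715)
Hamilton product q⊗(0,ω) = (0.7000000, 0.7707107, 0.1899498, 1.7606605)
updated quaternion q' = (0.7140, 0.5076, 0.0019, -0.4823)
p' = p + v·dt = (-2.7340, -2.2000, -2.2960)
v' = v + a·dt = (-1.6920, -0.0136, 0.2064)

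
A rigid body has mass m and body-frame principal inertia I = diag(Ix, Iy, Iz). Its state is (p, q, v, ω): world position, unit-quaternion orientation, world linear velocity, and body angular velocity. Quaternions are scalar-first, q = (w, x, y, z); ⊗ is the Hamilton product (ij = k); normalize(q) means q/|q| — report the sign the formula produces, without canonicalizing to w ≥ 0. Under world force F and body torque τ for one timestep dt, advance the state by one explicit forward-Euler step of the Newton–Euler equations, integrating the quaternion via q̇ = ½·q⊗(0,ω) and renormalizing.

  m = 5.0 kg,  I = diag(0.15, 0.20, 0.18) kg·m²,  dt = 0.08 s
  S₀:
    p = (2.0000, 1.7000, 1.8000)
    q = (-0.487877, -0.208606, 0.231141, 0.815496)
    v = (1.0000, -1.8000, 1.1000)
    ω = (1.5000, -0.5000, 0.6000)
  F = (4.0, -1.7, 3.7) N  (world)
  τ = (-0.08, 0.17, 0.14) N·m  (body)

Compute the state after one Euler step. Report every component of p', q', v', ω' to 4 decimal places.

precession coupling ω×(Iω) = (0.0060, -0.0270, -0.0375)
α = I⁻¹(τ − ω×Iω) = (-0.5733, 0.9850, 0.9861)
ω' = ω + α·dt = (1.4541, -0.4212, 0.6789)
2q̇ = q⊗(0,ω) = (-0.0608181, -0.1853829, 1.5923461, -0.5351347)
q' = normalize(q + ½dt·q⊗(0,ω)) = (-0.4892, -0.2155, 0.2942, 0.7923)
linear accel F/m = (0.8000, -0.3400, 0.7400)
p + v·dt = (2.0800, 1.5560, 1.8880)
new velocity v' = (1.0640, -1.8272, 1.1592)

p' = (2.0800, 1.5560, 1.8880)
q' = (-0.4892, -0.2155, 0.2942, 0.7923)
v' = (1.0640, -1.8272, 1.1592)
ω' = (1.4541, -0.4212, 0.6789)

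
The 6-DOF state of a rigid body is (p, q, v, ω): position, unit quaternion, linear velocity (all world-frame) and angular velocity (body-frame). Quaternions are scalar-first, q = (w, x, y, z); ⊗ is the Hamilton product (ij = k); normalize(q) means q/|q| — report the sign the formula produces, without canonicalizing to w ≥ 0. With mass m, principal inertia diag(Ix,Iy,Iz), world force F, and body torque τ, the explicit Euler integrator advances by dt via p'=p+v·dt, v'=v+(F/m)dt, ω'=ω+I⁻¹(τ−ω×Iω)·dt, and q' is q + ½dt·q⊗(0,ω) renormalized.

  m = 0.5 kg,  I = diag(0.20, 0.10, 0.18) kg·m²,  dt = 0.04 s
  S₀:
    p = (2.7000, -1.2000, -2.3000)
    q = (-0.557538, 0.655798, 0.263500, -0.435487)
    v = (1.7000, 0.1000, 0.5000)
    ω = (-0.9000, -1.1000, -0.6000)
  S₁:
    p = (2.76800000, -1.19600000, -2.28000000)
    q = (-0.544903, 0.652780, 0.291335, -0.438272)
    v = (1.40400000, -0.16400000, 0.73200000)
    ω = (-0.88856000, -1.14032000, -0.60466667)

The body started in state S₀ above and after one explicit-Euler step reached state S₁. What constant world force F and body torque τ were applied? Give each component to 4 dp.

F = (-3.7000, -3.3000, 2.9000)
τ = (0.1100, -0.0900, -0.1200)

ω₁ − ω₀ = (0.01144000, -0.04032000, -0.00466667)
ω₀×(Iω₀) = (0.0528, 0.0108, -0.0990)
τ = I·(Δω/dt) + ω₀×(Iω₀) = (0.1100, -0.0900, -0.1200)
velocity change Δv = (-0.29600000, -0.26400000, 0.23200000)
m·(v₁−v₀)/dt = (-3.7000, -3.3000, 2.9000)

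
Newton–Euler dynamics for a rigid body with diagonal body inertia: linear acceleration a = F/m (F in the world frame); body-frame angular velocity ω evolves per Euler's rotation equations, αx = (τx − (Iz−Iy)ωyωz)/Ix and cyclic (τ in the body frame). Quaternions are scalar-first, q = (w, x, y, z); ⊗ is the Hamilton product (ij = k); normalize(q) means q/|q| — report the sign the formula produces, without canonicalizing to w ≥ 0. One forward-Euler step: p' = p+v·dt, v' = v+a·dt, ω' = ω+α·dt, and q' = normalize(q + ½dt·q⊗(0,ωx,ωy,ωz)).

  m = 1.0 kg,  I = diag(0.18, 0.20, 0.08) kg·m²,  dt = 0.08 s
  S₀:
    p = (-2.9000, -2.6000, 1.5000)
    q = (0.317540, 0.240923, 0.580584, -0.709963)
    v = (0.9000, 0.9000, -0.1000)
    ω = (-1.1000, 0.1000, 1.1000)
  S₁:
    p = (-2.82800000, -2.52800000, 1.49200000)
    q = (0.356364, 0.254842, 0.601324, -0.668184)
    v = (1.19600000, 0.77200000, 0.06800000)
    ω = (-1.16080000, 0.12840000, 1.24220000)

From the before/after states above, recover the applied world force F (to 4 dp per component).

v₁ − v₀ = (0.29600000, -0.12800000, 0.16800000)
F = m·Δv/dt = (3.7000, -1.6000, 2.1000)

F = (3.7000, -1.6000, 2.1000)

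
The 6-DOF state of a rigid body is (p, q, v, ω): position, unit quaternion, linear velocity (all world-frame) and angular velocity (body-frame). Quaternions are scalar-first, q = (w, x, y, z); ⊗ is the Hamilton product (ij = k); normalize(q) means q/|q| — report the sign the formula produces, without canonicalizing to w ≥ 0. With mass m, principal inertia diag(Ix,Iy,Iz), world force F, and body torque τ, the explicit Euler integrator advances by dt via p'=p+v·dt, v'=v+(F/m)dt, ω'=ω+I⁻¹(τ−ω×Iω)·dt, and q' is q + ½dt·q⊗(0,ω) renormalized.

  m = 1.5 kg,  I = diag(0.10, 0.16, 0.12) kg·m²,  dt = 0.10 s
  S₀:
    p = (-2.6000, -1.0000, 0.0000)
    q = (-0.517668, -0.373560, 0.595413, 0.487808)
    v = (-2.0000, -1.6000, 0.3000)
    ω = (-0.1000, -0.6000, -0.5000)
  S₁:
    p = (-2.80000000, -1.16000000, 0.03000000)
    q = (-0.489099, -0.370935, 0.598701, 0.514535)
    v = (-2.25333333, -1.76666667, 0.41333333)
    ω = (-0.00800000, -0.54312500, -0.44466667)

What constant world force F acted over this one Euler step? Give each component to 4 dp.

F = (-3.8000, -2.5000, 1.7000)

velocity change Δv = (-0.25333333, -0.16666667, 0.11333333)
F = m·Δv/dt = (-3.8000, -2.5000, 1.7000)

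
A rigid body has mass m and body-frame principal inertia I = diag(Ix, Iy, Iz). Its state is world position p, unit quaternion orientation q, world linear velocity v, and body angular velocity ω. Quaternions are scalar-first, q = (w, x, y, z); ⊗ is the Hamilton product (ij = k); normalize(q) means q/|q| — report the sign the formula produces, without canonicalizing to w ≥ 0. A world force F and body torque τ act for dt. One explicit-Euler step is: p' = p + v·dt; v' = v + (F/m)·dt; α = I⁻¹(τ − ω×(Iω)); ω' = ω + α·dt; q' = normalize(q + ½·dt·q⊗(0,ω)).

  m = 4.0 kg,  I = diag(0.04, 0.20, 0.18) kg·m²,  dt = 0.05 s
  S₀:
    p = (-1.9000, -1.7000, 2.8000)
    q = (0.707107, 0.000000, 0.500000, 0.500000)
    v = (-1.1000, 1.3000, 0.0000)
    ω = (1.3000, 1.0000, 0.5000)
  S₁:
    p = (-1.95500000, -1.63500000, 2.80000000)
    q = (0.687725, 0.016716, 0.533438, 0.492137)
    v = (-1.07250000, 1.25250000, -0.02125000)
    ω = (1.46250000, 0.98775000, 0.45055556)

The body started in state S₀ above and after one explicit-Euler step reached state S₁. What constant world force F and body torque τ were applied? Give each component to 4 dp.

F = (2.2000, -3.8000, -1.7000)
τ = (0.1200, -0.1400, 0.0300)

v₁ − v₀ = (0.02750000, -0.04750000, -0.02125000)
F = m·Δv/dt = (2.2000, -3.8000, -1.7000)
rate change Δω = (0.16250000, -0.01225000, -0.04944444)
precession coupling = (-0.0100, -0.0910, 0.2080)
I·α + gyro = (0.1200, -0.1400, 0.0300)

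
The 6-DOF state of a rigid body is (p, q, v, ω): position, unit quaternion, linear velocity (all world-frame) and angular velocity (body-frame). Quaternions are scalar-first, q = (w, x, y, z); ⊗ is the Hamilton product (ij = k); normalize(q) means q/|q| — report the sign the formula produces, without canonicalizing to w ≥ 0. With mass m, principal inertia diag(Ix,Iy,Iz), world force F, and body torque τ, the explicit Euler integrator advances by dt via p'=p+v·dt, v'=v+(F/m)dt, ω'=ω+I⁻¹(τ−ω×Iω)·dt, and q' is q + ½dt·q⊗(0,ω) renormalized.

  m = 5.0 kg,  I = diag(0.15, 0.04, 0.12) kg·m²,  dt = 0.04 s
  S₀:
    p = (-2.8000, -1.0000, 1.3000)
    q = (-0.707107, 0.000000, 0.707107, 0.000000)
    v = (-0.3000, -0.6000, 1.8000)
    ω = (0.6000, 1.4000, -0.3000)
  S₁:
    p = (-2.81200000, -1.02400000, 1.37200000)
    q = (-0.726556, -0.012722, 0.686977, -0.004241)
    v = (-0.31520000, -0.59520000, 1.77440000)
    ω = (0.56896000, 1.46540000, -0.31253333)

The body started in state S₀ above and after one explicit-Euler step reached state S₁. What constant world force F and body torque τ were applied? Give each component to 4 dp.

F = (-1.9000, 0.6000, -3.2000)
τ = (-0.1500, 0.0600, -0.1300)

velocity change Δv = (-0.01520000, 0.00480000, -0.02560000)
m·(v₁−v₀)/dt = (-1.9000, 0.6000, -3.2000)
rate change Δω = (-0.03104000, 0.06540000, -0.01253333)
I·α + gyro = (-0.1500, 0.0600, -0.1300)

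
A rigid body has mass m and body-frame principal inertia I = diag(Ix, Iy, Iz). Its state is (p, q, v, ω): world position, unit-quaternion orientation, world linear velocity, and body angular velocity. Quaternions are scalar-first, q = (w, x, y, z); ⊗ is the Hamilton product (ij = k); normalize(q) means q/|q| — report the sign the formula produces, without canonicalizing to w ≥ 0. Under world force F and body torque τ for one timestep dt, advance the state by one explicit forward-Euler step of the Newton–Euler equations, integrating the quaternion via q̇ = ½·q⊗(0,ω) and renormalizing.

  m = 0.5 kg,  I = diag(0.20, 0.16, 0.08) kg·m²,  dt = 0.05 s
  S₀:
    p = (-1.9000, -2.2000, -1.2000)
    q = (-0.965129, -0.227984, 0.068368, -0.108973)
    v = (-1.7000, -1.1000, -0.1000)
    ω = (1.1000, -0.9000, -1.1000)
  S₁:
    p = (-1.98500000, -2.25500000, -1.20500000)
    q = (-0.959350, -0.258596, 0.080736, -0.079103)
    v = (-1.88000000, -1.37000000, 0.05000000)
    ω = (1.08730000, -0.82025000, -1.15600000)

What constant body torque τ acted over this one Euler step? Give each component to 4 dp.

Δω = ω₁−ω₀ = (-0.01270000, 0.07975000, -0.05600000)
ω₀×(Iω₀) = (-0.0792, -0.1452, 0.0396)
I·α + gyro = (-0.1300, 0.1100, -0.0500)

τ = (-0.1300, 0.1100, -0.0500)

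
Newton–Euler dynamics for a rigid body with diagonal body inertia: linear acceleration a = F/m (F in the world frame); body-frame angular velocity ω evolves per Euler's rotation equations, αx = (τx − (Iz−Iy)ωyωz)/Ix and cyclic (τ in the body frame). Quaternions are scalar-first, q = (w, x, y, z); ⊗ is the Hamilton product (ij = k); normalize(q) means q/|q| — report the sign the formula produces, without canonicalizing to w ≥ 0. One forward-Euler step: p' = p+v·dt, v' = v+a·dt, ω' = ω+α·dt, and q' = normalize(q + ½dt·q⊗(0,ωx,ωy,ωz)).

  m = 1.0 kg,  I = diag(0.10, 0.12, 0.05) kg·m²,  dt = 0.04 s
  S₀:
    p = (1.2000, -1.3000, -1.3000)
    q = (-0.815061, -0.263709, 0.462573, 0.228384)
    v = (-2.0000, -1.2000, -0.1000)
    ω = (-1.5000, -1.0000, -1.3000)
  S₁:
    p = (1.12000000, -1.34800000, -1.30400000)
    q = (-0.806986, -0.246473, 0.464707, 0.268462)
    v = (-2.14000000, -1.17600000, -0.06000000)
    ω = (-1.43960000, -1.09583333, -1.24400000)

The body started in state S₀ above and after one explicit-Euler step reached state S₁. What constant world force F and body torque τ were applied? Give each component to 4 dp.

F = (-3.5000, 0.6000, 1.0000)
τ = (0.0600, -0.1900, 0.1000)

rate change Δω = (0.06040000, -0.09583333, 0.05600000)
applied torque τ = (0.0600, -0.1900, 0.1000)
velocity change Δv = (-0.14000000, 0.02400000, 0.04000000)
applied force F = (-3.5000, 0.6000, 1.0000)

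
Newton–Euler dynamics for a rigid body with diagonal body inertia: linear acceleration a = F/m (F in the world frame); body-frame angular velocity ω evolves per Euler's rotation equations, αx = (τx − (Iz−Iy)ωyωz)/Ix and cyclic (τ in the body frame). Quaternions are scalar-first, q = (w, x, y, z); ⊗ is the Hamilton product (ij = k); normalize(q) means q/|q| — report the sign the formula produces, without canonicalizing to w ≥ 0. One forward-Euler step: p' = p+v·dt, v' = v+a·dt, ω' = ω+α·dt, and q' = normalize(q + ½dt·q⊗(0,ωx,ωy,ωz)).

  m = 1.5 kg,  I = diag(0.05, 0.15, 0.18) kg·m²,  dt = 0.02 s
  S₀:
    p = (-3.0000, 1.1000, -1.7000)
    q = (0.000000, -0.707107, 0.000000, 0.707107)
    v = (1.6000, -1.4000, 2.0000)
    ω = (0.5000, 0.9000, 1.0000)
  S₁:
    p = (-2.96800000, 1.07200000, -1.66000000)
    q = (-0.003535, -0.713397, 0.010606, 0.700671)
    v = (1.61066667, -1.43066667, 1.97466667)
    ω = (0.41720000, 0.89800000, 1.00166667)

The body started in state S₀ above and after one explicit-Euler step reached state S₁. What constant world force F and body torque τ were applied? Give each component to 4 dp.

F = (0.8000, -2.3000, -1.9000)
τ = (-0.1800, -0.0800, 0.0600)

Δv = v₁−v₀ = (0.01066667, -0.03066667, -0.02533333)
applied force F = (0.8000, -2.3000, -1.9000)
ω₁ − ω₀ = (-0.08280000, -0.00200000, 0.00166667)
precession coupling = (0.0270, -0.0650, 0.0450)
τ = I·(Δω/dt) + ω₀×(Iω₀) = (-0.1800, -0.0800, 0.0600)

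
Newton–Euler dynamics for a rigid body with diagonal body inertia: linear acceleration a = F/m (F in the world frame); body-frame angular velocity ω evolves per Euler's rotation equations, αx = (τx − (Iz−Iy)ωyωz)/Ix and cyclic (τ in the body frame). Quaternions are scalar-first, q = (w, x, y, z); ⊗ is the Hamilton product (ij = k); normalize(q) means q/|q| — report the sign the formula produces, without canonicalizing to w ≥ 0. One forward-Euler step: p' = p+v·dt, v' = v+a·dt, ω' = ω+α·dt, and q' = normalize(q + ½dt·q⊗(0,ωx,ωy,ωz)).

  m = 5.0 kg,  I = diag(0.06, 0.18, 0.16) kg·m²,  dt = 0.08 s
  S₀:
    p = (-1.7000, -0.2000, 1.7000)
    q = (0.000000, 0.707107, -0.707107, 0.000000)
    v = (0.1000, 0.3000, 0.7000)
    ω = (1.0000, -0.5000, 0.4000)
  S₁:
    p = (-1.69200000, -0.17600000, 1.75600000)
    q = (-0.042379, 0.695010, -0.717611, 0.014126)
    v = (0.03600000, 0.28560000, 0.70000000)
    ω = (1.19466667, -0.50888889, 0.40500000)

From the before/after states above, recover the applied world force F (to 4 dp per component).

F = (-4.0000, -0.9000, 0.0000)

velocity change Δv = (-0.06400000, -0.01440000, 0.00000000)
applied force F = (-4.0000, -0.9000, 0.0000)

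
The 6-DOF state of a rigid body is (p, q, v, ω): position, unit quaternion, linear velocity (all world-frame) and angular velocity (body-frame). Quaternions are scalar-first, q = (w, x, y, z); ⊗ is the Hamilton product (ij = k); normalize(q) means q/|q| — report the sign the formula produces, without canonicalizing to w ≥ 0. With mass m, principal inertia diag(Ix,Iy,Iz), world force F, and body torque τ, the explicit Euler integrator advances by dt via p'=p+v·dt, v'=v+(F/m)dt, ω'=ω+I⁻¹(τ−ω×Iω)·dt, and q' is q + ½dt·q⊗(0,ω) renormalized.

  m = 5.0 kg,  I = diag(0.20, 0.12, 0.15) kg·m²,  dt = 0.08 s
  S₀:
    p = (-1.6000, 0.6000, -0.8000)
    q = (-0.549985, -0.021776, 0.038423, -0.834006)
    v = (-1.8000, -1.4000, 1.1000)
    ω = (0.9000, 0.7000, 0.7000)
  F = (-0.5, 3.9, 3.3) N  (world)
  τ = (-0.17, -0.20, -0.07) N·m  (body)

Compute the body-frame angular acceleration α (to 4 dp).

ω×(Iω) gyroscopic = (0.0147, 0.0315, -0.0504)
angular accel α = (-0.9235, -1.9292, -0.1307)

α = (-0.9235, -1.9292, -0.1307)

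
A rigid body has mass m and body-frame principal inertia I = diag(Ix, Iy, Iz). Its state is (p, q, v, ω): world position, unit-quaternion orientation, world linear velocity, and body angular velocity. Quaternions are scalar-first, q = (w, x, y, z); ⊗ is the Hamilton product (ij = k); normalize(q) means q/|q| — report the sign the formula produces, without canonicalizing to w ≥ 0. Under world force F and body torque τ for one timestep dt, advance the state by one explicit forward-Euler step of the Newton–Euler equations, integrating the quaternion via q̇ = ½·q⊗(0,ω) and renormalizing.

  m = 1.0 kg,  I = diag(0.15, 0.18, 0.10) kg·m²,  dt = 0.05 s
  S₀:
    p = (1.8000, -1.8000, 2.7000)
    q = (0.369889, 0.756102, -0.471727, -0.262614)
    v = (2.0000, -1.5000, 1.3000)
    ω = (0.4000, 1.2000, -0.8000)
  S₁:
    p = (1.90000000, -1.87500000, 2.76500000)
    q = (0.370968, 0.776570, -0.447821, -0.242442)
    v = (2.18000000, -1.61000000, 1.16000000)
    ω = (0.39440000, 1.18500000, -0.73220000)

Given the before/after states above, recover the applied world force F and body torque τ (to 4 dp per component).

ω₁ − ω₀ = (-0.00560000, -0.01500000, 0.06780000)
ω₀×(Iω₀) = (0.0768, -0.0160, 0.0144)
I·α + gyro = (0.0600, -0.0700, 0.1500)
v₁ − v₀ = (0.18000000, -0.11000000, -0.14000000)
m·(v₁−v₀)/dt = (3.6000, -2.2000, -2.8000)

F = (3.6000, -2.2000, -2.8000)
τ = (0.0600, -0.0700, 0.1500)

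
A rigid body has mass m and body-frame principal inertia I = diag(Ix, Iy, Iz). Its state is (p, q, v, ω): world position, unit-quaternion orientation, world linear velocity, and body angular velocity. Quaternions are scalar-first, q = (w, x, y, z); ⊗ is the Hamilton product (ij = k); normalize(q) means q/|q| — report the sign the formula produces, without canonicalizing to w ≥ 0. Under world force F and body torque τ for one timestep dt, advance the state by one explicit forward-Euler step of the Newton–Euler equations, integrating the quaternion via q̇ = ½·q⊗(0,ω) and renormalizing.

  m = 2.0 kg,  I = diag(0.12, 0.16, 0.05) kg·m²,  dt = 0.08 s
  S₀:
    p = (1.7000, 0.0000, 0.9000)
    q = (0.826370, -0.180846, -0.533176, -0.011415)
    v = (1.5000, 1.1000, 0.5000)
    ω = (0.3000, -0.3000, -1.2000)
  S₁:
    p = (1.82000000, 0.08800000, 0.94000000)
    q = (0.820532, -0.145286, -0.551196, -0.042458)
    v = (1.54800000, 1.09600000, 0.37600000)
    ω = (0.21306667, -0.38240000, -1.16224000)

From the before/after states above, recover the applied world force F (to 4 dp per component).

F = (1.2000, -0.1000, -3.1000)

v₁ − v₀ = (0.04800000, -0.00400000, -0.12400000)
F = m·Δv/dt = (1.2000, -0.1000, -3.1000)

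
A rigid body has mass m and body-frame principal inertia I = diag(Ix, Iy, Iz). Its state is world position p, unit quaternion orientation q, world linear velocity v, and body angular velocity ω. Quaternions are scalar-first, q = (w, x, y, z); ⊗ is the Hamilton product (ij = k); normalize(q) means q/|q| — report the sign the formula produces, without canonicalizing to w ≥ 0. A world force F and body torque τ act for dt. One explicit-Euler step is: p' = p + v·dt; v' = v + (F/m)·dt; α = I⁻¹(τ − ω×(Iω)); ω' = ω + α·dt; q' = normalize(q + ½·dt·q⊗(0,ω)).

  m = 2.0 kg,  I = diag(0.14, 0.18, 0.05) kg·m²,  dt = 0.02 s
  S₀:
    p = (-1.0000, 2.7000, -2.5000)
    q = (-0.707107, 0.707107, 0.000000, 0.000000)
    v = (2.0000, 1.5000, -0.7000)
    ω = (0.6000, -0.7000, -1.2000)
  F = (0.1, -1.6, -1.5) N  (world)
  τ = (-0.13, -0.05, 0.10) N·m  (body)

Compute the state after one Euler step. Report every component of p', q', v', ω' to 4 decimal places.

p' = (-0.9600, 2.7300, -2.5140)
q' = (-0.7113, 0.7028, 0.0134, 0.0035)
v' = (2.0010, 1.4840, -0.7150)
ω' = (0.5970, -0.6984, -1.1533)

(τ − ω×Iω)/I = (-0.1486, 0.0822, 2.3360)
ω' = ω + α·dt = (0.5970, -0.6984, -1.1533)
q⊗(0,ω) = (-0.4242642, -0.4242642, 1.3435033, 0.3535535)
q' = normalize(q + ½dt·q⊗(0,ω)) = (-0.7113, 0.7028, 0.0134, 0.0035)
linear accel F/m = (0.0500, -0.8000, -0.7500)
new position p' = (-0.9600, 2.7300, -2.5140)
v' = v + a·dt = (2.0010, 1.4840, -0.7150)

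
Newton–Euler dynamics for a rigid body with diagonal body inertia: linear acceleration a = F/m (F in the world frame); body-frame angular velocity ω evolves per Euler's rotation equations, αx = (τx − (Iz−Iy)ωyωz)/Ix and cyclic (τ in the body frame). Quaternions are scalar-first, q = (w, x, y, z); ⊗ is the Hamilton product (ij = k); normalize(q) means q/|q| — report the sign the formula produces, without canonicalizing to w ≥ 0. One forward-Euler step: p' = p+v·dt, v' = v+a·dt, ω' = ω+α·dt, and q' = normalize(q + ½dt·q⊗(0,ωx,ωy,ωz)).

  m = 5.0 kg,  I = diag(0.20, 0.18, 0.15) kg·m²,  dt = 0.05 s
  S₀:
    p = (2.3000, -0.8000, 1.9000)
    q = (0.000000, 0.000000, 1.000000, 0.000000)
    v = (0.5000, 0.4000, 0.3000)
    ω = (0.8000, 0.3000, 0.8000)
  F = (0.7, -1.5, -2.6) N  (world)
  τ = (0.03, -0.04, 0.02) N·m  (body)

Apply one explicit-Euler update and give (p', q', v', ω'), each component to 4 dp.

p' = (2.3250, -0.7800, 1.9150)
q' = (-0.0075, 0.0200, 0.9996, -0.0200)
v' = (0.5070, 0.3850, 0.2740)
ω' = (0.8093, 0.2800, 0.8083)

ω×(Iω) gyroscopic = (-0.0072, 0.0320, -0.0048)
(τ − ω×Iω)/I = (0.1860, -0.4000, 0.1653)
new body rate ω' = (0.8093, 0.2800, 0.8083)
Hamilton product q⊗(0,ω) = (-0.3000000, 0.8000000, 0.0000000, -0.8000000)
q' = normalize(q + ½dt·q⊗(0,ω)) = (-0.0075, 0.0200, 0.9996, -0.0200)
linear accel F/m = (0.1400, -0.3000, -0.5200)
p' = p + v·dt = (2.3250, -0.7800, 1.9150)
new velocity v' = (0.5070, 0.3850, 0.2740)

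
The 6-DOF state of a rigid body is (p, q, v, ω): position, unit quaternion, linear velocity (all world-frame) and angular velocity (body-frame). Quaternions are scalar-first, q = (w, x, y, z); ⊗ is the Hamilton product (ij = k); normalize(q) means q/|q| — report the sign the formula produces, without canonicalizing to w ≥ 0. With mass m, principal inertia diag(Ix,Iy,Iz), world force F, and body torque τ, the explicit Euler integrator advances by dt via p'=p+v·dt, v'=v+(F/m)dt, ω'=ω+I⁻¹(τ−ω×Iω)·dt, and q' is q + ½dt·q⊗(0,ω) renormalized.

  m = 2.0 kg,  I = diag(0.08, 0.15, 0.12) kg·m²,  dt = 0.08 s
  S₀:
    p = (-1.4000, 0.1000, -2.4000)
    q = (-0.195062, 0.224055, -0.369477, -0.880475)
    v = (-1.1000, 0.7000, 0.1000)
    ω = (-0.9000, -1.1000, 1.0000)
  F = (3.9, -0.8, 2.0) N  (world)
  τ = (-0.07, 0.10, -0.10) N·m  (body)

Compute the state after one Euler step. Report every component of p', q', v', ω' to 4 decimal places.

α = I⁻¹(τ − ω×Iω) = (-1.2875, 0.4267, -1.4108)
ω' = ω + α·dt = (-1.0030, -1.0659, 0.8871)
q⊗(0,ω) = (0.6756998, -1.1624437, 0.7829407, -0.7740518)
q' = normalize(q + ½dt·q⊗(0,ω)) = (-0.1676, 0.1771, -0.3373, -0.9092)
linear accel F/m = (1.9500, -0.4000, 1.0000)
p' = p + v·dt = (-1.4880, 0.1560, -2.3920)
v' = v + a·dt = (-0.9440, 0.6680, 0.1800)

p' = (-1.4880, 0.1560, -2.3920)
q' = (-0.1676, 0.1771, -0.3373, -0.9092)
v' = (-0.9440, 0.6680, 0.1800)
ω' = (-1.0030, -1.0659, 0.8871)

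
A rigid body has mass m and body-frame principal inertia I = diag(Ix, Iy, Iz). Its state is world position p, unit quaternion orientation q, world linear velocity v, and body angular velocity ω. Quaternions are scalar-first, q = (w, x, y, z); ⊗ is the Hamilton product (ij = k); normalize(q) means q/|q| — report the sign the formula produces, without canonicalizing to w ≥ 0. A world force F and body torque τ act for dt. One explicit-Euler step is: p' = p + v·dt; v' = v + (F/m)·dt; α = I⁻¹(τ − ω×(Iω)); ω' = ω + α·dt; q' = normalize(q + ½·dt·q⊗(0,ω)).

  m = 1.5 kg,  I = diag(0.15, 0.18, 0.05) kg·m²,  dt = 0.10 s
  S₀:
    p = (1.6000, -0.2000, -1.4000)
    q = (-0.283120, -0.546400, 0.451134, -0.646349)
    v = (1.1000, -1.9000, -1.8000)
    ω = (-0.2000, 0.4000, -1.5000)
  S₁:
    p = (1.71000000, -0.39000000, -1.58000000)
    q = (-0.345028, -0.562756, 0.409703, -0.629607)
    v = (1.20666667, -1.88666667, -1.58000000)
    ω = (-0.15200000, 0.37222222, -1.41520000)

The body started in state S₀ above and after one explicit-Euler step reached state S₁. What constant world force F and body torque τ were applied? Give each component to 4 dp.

F = (1.6000, 0.2000, 3.3000)
τ = (0.1500, -0.0200, 0.0400)

ω₁ − ω₀ = (0.04800000, -0.02777778, 0.08480000)
ω₀×(Iω₀) = (0.0780, 0.0300, -0.0024)
I·α + gyro = (0.1500, -0.0200, 0.0400)
v₁ − v₀ = (0.10666667, 0.01333333, 0.22000000)
F = m·Δv/dt = (1.6000, 0.2000, 3.3000)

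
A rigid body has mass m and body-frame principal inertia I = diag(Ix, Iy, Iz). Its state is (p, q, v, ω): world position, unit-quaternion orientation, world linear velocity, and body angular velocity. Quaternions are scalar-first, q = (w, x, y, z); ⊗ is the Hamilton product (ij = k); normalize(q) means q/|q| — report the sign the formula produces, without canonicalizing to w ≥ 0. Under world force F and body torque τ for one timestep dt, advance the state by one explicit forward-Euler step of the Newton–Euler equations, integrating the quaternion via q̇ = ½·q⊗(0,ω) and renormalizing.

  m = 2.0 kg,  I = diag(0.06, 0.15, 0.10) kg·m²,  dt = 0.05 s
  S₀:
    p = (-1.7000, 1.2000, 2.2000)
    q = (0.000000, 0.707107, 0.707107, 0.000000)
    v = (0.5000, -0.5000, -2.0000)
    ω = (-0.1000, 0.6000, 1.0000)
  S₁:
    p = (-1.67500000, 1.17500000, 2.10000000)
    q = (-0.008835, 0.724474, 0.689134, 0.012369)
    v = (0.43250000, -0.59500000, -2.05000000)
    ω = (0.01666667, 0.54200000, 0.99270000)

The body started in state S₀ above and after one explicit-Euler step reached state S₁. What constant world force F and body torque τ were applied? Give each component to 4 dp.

F = (-2.7000, -3.8000, -2.0000)
τ = (0.1100, -0.1700, -0.0200)

Δv = v₁−v₀ = (-0.06750000, -0.09500000, -0.05000000)
F = m·Δv/dt = (-2.7000, -3.8000, -2.0000)
Δω = ω₁−ω₀ = (0.11666667, -0.05800000, -0.00730000)
applied torque τ = (0.1100, -0.1700, -0.0200)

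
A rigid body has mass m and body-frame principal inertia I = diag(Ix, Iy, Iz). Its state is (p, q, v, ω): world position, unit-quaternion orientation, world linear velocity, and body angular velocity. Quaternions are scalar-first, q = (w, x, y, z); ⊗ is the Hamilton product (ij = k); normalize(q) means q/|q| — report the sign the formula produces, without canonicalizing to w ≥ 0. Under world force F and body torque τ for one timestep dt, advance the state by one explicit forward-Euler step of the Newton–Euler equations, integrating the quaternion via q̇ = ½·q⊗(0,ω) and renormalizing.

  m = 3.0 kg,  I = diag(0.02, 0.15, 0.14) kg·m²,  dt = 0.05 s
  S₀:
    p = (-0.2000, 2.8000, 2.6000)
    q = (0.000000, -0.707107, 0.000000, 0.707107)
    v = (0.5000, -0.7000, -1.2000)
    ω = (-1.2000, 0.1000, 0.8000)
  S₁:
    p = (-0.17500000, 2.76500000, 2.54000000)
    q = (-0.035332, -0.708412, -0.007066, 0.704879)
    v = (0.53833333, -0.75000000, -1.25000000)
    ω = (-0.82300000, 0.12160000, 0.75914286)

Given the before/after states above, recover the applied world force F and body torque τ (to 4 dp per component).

F = (2.3000, -3.0000, -3.0000)
τ = (0.1500, 0.1800, -0.1300)

rate change Δω = (0.37700000, 0.02160000, -0.04085714)
applied torque τ = (0.1500, 0.1800, -0.1300)
Δv = v₁−v₀ = (0.03833333, -0.05000000, -0.05000000)
m·(v₁−v₀)/dt = (2.3000, -3.0000, -3.0000)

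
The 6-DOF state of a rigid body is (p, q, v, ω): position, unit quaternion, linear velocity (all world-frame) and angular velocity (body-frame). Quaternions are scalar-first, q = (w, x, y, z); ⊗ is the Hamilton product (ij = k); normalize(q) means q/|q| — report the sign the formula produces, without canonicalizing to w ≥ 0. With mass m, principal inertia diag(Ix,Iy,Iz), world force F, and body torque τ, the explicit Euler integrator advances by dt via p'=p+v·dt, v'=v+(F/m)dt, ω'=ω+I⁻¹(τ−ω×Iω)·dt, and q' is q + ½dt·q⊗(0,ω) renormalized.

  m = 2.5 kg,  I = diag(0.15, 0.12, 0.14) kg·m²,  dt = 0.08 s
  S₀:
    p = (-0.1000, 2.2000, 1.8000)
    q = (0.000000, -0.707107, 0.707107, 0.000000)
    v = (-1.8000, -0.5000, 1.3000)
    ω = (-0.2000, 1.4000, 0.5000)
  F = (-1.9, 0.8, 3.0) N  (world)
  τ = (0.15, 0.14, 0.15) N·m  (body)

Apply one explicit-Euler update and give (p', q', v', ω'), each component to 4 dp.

p' = (-0.2440, 2.1600, 1.9040)
q' = (-0.0452, -0.6917, 0.7200, -0.0339)
v' = (-1.8608, -0.4744, 1.3960)
ω' = (-0.1275, 1.4940, 0.5809)

gyro term ω×Iω = (0.0140, -0.0010, 0.0084)
α = I⁻¹(τ − ω×Iω) = (0.9067, 1.1750, 1.0114)
new body rate ω' = (-0.1275, 1.4940, 0.5809)
2q̇ = q⊗(0,ω) = (-1.1313712, 0.3535535, 0.3535535, -0.8485284)
updated quaternion q' = (-0.0452, -0.6917, 0.7200, -0.0339)
p + v·dt = (-0.2440, 2.1600, 1.9040)
v' = v + a·dt = (-1.8608, -0.4744, 1.3960)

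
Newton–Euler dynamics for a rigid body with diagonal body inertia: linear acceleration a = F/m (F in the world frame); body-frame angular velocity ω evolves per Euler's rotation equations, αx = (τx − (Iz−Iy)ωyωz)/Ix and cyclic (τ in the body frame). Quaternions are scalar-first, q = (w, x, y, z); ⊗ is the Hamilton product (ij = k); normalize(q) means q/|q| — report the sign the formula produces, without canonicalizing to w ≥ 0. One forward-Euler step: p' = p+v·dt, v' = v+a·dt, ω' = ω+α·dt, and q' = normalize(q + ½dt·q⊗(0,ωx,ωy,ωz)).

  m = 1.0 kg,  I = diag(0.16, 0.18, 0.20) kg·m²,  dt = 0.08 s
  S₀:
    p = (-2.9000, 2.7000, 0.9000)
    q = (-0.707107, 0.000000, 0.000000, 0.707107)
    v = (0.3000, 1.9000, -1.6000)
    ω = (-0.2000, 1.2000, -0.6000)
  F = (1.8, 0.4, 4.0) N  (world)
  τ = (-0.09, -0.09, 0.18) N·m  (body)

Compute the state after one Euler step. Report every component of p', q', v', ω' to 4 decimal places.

p' = (-2.8760, 2.8520, 0.7720)
q' = (-0.6891, -0.0282, -0.0395, 0.7230)
v' = (0.4440, 1.9320, -1.2800)
ω' = (-0.2378, 1.1621, -0.5261)

precession coupling ω×(Iω) = (-0.0144, -0.0048, -0.0048)
α = I⁻¹(τ − ω×Iω) = (-0.4725, -0.4733, 0.9240)
new body rate ω' = (-0.2378, 1.1621, -0.5261)
Hamilton product q⊗(0,ω) = (0.4242642, -0.7071070, -0.9899498, 0.4242642)
updated quaternion q' = (-0.6891, -0.0282, -0.0395, 0.7230)
linear accel F/m = (1.8000, 0.4000, 4.0000)
p' = p + v·dt = (-2.8760, 2.8520, 0.7720)
v' = v + a·dt = (0.4440, 1.9320, -1.2800)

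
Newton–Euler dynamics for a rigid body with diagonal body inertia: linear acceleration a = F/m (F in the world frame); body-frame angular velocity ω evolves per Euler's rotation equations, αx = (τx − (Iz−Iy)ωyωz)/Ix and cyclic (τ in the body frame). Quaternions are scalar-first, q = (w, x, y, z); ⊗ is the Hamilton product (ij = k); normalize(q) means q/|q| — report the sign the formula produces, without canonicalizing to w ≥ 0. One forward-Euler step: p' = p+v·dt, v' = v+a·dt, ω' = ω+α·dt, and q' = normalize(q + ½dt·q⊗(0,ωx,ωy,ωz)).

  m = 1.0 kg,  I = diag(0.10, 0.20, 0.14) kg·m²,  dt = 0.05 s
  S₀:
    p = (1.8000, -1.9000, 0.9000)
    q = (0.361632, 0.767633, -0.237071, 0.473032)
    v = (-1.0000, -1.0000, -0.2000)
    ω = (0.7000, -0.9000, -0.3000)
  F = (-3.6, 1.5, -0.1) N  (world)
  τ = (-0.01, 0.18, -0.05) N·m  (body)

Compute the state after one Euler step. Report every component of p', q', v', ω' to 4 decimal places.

p' = (1.7500, -1.9500, 0.8900)
q' = (0.3463, 0.7860, -0.2311, 0.4570)
v' = (-1.1800, -0.9250, -0.2050)
ω' = (0.7031, -0.8571, -0.2954)

linear accel F/m = (-3.6000, 1.5000, -0.1000)
new position p' = (1.7500, -1.9500, 0.8900)
v + (F/m)dt = (-1.1800, -0.9250, -0.2050)
ω×(Iω) gyroscopic = (-0.0162, 0.0084, -0.0630)
(τ − ω×Iω)/I = (0.0620, 0.8580, 0.0929)
ω + α·dt = (0.7031, -0.8571, -0.2954)
2q̇ = q⊗(0,ω) = (-0.6087974, 0.7499925, 0.2359435, -0.6334096)
q + ½dt·q⊗(0,ω), renormalized = (0.3463, 0.7860, -0.2311, 0.4570)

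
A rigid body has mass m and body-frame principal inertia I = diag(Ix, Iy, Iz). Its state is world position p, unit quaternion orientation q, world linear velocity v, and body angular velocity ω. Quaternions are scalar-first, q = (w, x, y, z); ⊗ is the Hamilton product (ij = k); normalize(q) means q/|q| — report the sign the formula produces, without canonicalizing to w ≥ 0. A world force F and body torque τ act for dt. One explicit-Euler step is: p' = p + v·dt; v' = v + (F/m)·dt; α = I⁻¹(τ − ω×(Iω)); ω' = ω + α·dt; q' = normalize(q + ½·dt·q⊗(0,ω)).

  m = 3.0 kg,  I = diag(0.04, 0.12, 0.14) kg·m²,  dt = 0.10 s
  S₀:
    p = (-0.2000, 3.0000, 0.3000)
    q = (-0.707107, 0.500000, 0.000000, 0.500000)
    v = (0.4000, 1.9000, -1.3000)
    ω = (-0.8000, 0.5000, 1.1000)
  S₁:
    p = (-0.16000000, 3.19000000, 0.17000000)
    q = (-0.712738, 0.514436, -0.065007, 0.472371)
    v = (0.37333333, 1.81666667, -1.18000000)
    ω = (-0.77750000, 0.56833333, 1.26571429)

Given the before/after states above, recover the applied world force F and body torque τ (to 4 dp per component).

F = (-0.8000, -2.5000, 3.6000)
τ = (0.0200, 0.1700, 0.2000)

ω₁ − ω₀ = (0.02250000, 0.06833333, 0.16571429)
precession coupling = (0.0110, 0.0880, -0.0320)
τ = I·(Δω/dt) + ω₀×(Iω₀) = (0.0200, 0.1700, 0.2000)
velocity change Δv = (-0.02666667, -0.08333333, 0.12000000)
applied force F = (-0.8000, -2.5000, 3.6000)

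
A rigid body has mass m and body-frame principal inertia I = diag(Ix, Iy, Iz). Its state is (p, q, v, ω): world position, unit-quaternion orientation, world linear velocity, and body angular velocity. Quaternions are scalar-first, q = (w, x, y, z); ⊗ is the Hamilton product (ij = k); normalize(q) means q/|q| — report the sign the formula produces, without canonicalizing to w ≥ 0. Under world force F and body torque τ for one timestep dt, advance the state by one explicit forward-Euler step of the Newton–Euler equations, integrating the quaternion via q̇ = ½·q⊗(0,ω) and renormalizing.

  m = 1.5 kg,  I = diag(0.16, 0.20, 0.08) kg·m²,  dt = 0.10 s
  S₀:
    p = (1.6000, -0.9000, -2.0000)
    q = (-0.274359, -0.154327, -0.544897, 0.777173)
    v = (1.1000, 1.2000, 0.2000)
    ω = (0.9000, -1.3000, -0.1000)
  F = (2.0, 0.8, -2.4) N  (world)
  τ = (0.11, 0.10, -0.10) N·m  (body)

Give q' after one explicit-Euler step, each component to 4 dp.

q⊗(0,ω) = (-0.4917545, 0.8178915, 1.0406897, 0.7184683)
q' = normalize(q + ½dt·q⊗(0,ω)) = (-0.2980, -0.1131, -0.4913, 0.8106)

q' = (-0.2980, -0.1131, -0.4913, 0.8106)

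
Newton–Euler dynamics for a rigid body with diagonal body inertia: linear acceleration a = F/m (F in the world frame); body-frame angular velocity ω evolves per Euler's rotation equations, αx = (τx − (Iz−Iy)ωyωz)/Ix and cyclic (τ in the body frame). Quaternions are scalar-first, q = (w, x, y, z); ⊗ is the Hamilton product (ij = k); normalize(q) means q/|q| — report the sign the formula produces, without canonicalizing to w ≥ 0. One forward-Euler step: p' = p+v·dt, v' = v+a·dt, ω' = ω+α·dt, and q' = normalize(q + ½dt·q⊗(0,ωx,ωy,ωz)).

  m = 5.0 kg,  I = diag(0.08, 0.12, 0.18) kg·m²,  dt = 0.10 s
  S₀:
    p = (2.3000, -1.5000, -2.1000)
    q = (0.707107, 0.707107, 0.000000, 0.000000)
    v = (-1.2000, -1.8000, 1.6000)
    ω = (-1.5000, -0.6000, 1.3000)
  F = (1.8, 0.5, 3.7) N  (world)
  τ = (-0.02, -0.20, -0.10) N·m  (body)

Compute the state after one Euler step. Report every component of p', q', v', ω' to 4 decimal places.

angular accel α = (0.3350, -3.2917, -0.7556)
new body rate ω' = (-1.4665, -0.9292, 1.2244)
q⊗(0,ω) = (1.0606605, -1.0606605, -1.3435033, 0.4949749)
updated quaternion q' = (0.7561, 0.6506, -0.0668, 0.0246)
a = (0.3600, 0.1000, 0.7400)
new position p' = (2.1800, -1.6800, -1.9400)
v + (F/m)dt = (-1.1640, -1.7900, 1.6740)

p' = (2.1800, -1.6800, -1.9400)
q' = (0.7561, 0.6506, -0.0668, 0.0246)
v' = (-1.1640, -1.7900, 1.6740)
ω' = (-1.4665, -0.9292, 1.2244)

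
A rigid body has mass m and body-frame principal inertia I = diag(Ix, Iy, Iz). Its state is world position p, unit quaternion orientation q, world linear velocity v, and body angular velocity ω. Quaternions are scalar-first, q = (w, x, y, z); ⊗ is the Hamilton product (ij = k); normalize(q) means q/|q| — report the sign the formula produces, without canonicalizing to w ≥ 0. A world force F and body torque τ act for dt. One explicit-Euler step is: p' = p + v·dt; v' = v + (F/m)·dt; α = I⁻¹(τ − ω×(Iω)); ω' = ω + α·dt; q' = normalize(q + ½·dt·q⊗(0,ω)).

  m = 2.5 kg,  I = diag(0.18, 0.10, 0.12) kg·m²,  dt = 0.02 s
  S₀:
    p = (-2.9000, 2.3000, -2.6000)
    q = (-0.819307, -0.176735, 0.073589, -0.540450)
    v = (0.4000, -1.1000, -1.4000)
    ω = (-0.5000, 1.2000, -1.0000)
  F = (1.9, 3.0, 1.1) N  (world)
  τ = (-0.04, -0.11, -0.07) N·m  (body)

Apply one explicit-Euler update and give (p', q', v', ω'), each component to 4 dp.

p' = (-2.8920, 2.2780, -2.6280)
q' = (-0.8264, -0.1669, 0.0647, -0.5339)
v' = (0.4152, -1.0760, -1.3912)
ω' = (-0.5018, 1.1720, -1.0197)

ω×(Iω) gyroscopic = (-0.0240, 0.0300, 0.0480)
angular accel α = (-0.0889, -1.4000, -0.9833)
ω + α·dt = (-0.5018, 1.1720, -1.0197)
Hamilton product q⊗(0,ω) = (-0.7171243, 0.9846045, -0.8896784, 0.6440195)
q' = normalize(q + ½dt·q⊗(0,ω)) = (-0.8264, -0.1669, 0.0647, -0.5339)
p + v·dt = (-2.8920, 2.2780, -2.6280)
new velocity v' = (0.4152, -1.0760, -1.3912)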